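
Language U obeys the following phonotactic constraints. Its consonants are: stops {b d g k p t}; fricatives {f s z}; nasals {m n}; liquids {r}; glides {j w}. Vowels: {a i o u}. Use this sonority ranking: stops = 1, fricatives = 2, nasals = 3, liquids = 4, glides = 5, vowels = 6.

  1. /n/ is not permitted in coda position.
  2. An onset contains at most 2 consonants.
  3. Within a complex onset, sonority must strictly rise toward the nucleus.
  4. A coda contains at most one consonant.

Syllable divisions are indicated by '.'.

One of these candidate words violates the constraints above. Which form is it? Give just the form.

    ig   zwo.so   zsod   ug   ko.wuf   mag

zsod

ig — σ1 onset /∅/, coda /g/ ok → phonotactically legal
zwo.so — σ1 onset /zw/ (2→5 rises), coda /∅/ ok; σ2 onset /s/, coda /∅/ ok → phonotactically legal
zsod — violates constraint 3: syllable 1 onset /zs/: /z/ (fricative, 2) → /s/ (fricative, 2) does not rise → phonotactically illegal
ug — σ1 onset /∅/, coda /g/ ok → phonotactically legal
ko.wuf — σ1 onset /k/, coda /∅/ ok; σ2 onset /w/, coda /f/ ok → phonotactically legal
mag — σ1 onset /m/, coda /g/ ok → phonotactically legal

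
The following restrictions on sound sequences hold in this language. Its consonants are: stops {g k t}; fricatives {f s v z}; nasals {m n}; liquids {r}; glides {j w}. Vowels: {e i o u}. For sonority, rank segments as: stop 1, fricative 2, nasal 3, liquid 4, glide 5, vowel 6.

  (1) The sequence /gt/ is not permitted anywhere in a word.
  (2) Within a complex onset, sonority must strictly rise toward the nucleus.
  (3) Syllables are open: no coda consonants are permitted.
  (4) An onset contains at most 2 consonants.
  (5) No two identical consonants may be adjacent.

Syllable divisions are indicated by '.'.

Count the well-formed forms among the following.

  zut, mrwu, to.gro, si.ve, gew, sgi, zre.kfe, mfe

3

zut — violates constraint 3: syllable 1 coda /t/ has 1 consonant (> 0) → ill-formed
mrwu — violates constraint 4: syllable 1 onset /mrw/ has 3 consonants (> 2) → ill-formed
to.gro — σ1 onset /t/, coda /∅/ ok; σ2 onset /gr/ (1→4 rises), coda /∅/ ok → well-formed
si.ve — σ1 onset /s/, coda /∅/ ok; σ2 onset /v/, coda /∅/ ok → well-formed
gew — violates constraint 3: syllable 1 coda /w/ has 1 consonant (> 0) → ill-formed
sgi — violates constraint 2: syllable 1 onset /sg/: /s/ (fricative, 2) → /g/ (stop, 1) does not rise → ill-formed
zre.kfe — σ1 onset /zr/ (2→4 rises), coda /∅/ ok; σ2 onset /kf/ (1→2 rises), coda /∅/ ok → well-formed
mfe — violates constraint 2: syllable 1 onset /mf/: /m/ (nasal, 3) → /f/ (fricative, 2) does not rise → ill-formed
Well-formed: to.gro, si.ve, zre.kfe → 3.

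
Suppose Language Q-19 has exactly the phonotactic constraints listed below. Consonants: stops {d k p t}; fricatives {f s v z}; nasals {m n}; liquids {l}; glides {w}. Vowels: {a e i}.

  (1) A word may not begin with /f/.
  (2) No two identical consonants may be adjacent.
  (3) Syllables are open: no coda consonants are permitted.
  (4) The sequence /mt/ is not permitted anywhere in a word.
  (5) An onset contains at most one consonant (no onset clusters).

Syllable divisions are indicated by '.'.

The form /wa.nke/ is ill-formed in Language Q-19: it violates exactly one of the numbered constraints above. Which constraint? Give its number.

/wa.nke/: syllable 2 onset /nk/ has 2 consonants (> 1).
This is a violation of constraint 5: "An onset contains at most one consonant (no onset clusters)."
The remaining constraints (1, 2, 3, 4) are satisfied.

5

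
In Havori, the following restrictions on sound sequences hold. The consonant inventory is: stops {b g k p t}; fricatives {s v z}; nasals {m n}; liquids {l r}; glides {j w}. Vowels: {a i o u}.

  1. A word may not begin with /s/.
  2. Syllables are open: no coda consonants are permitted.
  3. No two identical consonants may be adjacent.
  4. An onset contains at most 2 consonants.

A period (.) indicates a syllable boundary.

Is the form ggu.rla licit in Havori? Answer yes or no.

no

ggu.rla — violates constraint 3: adjacent identical consonants /gg/ → illicit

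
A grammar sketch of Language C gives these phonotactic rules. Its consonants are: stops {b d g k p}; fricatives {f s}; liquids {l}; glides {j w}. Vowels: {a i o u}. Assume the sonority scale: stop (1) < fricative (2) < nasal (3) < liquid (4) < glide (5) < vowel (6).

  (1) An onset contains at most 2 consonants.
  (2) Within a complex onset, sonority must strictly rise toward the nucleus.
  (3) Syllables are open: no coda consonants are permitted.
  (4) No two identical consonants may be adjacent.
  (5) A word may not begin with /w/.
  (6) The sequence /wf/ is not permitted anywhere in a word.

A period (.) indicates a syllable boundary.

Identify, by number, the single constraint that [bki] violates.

[bki]: syllable 1 onset /bk/: /b/ (stop, 1) → /k/ (stop, 1) does not rise.
This is a violation of constraint 2: "Within a complex onset, sonority must strictly rise toward the nucleus."
The remaining constraints (1, 3, 4, 5, 6) are satisfied.

2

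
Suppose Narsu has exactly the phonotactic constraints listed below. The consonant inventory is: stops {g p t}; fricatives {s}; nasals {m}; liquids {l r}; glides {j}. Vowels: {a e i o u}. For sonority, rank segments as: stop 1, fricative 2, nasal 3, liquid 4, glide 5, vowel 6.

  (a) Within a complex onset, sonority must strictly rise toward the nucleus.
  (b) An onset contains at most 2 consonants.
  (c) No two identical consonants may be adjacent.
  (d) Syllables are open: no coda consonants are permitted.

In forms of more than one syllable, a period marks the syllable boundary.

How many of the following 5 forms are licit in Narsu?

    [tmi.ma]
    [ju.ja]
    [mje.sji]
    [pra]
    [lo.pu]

5

[tmi.ma] — σ1 onset /tm/ (1→3 rises), coda /∅/ ok; σ2 onset /m/, coda /∅/ ok → licit
[ju.ja] — σ1 onset /j/, coda /∅/ ok; σ2 onset /j/, coda /∅/ ok → licit
[mje.sji] — σ1 onset /mj/ (3→5 rises), coda /∅/ ok; σ2 onset /sj/ (2→5 rises), coda /∅/ ok → licit
[pra] — σ1 onset /pr/ (1→4 rises), coda /∅/ ok → licit
[lo.pu] — σ1 onset /l/, coda /∅/ ok; σ2 onset /p/, coda /∅/ ok → licit
Licit: [tmi.ma], [ju.ja], [mje.sji], [pra], [lo.pu] → 5.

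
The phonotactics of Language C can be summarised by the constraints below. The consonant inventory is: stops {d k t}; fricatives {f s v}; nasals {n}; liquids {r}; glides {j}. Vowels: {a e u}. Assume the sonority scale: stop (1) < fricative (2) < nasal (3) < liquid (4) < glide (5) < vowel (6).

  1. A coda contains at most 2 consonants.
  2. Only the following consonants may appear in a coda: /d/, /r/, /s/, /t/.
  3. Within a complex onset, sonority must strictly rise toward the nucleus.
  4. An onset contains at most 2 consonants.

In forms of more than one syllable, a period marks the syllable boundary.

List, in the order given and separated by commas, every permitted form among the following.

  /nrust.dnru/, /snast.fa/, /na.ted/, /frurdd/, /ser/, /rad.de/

/nrust.dnru/ — violates constraint 4: syllable 2 onset /dnr/ has 3 consonants (> 2) → not permitted
/snast.fa/ — σ1 onset /sn/ (2→3 rises), coda /st/ (2C) ok; σ2 onset /f/, coda /∅/ ok → permitted
/na.ted/ — σ1 onset /n/, coda /∅/ ok; σ2 onset /t/, coda /d/ ok → permitted
/frurdd/ — violates constraint 1: syllable 1 coda /rdd/ has 3 consonants (> 2) → not permitted
/ser/ — σ1 onset /s/, coda /r/ ok → permitted
/rad.de/ — σ1 onset /r/, coda /d/ ok; σ2 onset /d/, coda /∅/ ok → permitted

/snast.fa/, /na.ted/, /ser/, /rad.de/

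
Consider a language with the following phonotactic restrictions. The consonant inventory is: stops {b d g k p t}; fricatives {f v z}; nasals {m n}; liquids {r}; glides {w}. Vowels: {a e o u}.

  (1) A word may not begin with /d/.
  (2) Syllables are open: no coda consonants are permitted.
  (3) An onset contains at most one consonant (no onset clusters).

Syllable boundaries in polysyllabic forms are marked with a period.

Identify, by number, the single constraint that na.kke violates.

3

na.kke: syllable 2 onset /kk/ has 2 consonants (> 1).
This is a violation of constraint 3: "An onset contains at most one consonant (no onset clusters)."
The remaining constraints (1, 2) are satisfied.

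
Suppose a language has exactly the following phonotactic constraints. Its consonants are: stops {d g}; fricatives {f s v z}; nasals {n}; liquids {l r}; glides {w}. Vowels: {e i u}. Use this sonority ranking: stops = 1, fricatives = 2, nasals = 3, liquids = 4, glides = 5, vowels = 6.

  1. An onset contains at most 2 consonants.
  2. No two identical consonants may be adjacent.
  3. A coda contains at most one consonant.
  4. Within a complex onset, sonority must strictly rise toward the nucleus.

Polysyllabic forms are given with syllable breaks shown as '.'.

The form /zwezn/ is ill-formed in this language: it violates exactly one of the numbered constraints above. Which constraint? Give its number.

/zwezn/: syllable 1 coda /zn/ has 2 consonants (> 1).
This is a violation of constraint 3: "A coda contains at most one consonant."
The remaining constraints (1, 2, 4) are satisfied.

3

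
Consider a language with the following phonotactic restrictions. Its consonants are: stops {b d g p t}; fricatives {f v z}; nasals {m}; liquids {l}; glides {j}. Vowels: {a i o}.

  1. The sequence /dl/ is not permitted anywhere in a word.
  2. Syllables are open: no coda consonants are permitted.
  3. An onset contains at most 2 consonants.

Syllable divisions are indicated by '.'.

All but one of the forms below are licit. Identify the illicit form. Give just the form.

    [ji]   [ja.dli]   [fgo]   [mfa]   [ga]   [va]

[ja.dli]

[ji] — σ1 onset /j/, coda /∅/ ok → licit
[ja.dli] — violates constraint 1: contains banned sequence /dl/ → illicit
[fgo] — σ1 onset /fg/ (2C), coda /∅/ ok → licit
[mfa] — σ1 onset /mf/ (2C), coda /∅/ ok → licit
[ga] — σ1 onset /g/, coda /∅/ ok → licit
[va] — σ1 onset /v/, coda /∅/ ok → licit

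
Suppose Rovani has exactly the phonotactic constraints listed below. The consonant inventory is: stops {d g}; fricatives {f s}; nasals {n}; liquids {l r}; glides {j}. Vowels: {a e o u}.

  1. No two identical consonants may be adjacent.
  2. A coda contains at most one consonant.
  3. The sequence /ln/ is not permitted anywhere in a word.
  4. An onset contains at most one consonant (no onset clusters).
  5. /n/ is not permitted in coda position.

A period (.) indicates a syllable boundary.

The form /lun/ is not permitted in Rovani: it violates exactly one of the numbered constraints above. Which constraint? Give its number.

/lun/: syllable 1 coda contains /n/.
This is a violation of constraint 5: "/n/ is not permitted in coda position."
The remaining constraints (1, 2, 3, 4) are satisfied.

5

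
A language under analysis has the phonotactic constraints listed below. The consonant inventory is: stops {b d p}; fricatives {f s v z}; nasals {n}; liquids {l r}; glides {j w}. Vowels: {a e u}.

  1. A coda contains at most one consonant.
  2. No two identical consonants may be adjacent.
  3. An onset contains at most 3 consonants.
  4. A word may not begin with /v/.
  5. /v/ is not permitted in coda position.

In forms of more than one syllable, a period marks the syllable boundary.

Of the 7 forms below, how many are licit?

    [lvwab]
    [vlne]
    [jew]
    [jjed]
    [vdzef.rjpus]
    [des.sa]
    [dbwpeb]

2

[lvwab] — σ1 onset /lvw/ (3C), coda /b/ ok → licit
[vlne] — violates constraint 4: word begins with /v/ → illicit
[jew] — σ1 onset /j/, coda /w/ ok → licit
[jjed] — violates constraint 2: adjacent identical consonants /jj/ → illicit
[vdzef.rjpus] — violates constraint 4: word begins with /v/ → illicit
[des.sa] — violates constraint 2: adjacent identical consonants /ss/ → illicit
[dbwpeb] — violates constraint 3: syllable 1 onset /dbwp/ has 4 consonants (> 3) → illicit
Licit: [lvwab], [jew] → 2.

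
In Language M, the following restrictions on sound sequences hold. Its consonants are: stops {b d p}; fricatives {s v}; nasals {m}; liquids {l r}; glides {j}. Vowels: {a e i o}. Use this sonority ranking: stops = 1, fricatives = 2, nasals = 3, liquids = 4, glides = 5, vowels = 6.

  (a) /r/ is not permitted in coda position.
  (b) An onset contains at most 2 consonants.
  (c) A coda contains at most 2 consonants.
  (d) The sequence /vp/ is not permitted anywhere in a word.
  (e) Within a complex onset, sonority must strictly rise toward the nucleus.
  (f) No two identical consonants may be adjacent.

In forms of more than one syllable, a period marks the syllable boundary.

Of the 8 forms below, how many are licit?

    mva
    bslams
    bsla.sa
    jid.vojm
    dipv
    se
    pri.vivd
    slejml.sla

mva — violates constraint (e): syllable 1 onset /mv/: /m/ (nasal, 3) → /v/ (fricative, 2) does not rise → illicit
bslams — violates constraint (b): syllable 1 onset /bsl/ has 3 consonants (> 2) → illicit
bsla.sa — violates constraint (b): syllable 1 onset /bsl/ has 3 consonants (> 2) → illicit
jid.vojm — σ1 onset /j/, coda /d/ ok; σ2 onset /v/, coda /jm/ (2C) ok → licit
dipv — σ1 onset /d/, coda /pv/ (2C) ok → licit
se — σ1 onset /s/, coda /∅/ ok → licit
pri.vivd — σ1 onset /pr/ (1→4 rises), coda /∅/ ok; σ2 onset /v/, coda /vd/ (2C) ok → licit
slejml.sla — violates constraint (c): syllable 1 coda /jml/ has 3 consonants (> 2) → illicit
Licit: jid.vojm, dipv, se, pri.vivd → 4.

4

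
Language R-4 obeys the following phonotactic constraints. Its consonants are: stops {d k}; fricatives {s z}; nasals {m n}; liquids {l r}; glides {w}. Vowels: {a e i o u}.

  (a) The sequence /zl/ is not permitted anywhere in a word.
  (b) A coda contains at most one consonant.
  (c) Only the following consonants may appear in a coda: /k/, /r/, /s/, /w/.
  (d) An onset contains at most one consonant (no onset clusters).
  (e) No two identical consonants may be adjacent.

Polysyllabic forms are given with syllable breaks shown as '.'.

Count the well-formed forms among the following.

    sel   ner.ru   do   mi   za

3

sel — violates constraint (c): syllable 1 coda contains /l/, which is not a licensed coda consonant → ill-formed
ner.ru — violates constraint (e): adjacent identical consonants /rr/ → ill-formed
do — σ1 onset /d/, coda /∅/ ok → well-formed
mi — σ1 onset /m/, coda /∅/ ok → well-formed
za — σ1 onset /z/, coda /∅/ ok → well-formed
Well-formed: do, mi, za → 3.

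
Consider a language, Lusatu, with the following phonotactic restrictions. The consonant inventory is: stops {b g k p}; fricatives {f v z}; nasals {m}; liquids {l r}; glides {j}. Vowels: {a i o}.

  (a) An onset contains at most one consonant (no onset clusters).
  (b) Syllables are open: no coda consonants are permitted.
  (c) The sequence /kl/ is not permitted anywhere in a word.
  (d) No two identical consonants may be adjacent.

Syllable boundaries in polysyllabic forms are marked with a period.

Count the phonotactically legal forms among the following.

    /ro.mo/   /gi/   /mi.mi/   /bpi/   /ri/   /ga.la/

/ro.mo/ — σ1 onset /r/, coda /∅/ ok; σ2 onset /m/, coda /∅/ ok → phonotactically legal
/gi/ — σ1 onset /g/, coda /∅/ ok → phonotactically legal
/mi.mi/ — σ1 onset /m/, coda /∅/ ok; σ2 onset /m/, coda /∅/ ok → phonotactically legal
/bpi/ — violates constraint (a): syllable 1 onset /bp/ has 2 consonants (> 1) → phonotactically illegal
/ri/ — σ1 onset /r/, coda /∅/ ok → phonotactically legal
/ga.la/ — σ1 onset /g/, coda /∅/ ok; σ2 onset /l/, coda /∅/ ok → phonotactically legal
Phonotactically legal: /ro.mo/, /gi/, /mi.mi/, /ri/, /ga.la/ → 5.

5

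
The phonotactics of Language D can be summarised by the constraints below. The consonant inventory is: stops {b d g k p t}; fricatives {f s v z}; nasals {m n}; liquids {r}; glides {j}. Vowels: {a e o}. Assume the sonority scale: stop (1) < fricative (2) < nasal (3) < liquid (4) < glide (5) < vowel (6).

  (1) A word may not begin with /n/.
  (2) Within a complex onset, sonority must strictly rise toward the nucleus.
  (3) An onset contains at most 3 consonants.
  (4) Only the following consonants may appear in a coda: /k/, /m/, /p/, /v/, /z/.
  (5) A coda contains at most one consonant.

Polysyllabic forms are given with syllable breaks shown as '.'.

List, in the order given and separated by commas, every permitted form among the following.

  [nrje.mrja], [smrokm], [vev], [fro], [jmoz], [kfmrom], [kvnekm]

[vev], [fro]

[nrje.mrja] — violates constraint 1: word begins with /n/ → not permitted
[smrokm] — violates constraint 5: syllable 1 coda /km/ has 2 consonants (> 1) → not permitted
[vev] — σ1 onset /v/, coda /v/ ok → permitted
[fro] — σ1 onset /fr/ (2→4 rises), coda /∅/ ok → permitted
[jmoz] — violates constraint 2: syllable 1 onset /jm/: /j/ (glide, 5) → /m/ (nasal, 3) does not rise → not permitted
[kfmrom] — violates constraint 3: syllable 1 onset /kfmr/ has 4 consonants (> 3) → not permitted
[kvnekm] — violates constraint 5: syllable 1 coda /km/ has 2 consonants (> 1) → not permitted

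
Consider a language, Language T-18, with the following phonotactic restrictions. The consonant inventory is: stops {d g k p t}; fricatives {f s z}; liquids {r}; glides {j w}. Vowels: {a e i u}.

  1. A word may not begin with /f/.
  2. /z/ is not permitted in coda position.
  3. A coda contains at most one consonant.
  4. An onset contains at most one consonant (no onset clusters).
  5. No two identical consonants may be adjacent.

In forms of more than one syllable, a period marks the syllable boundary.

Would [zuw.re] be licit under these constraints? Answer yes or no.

yes

[zuw.re] — σ1 onset /z/, coda /w/ ok; σ2 onset /r/, coda /∅/ ok → licit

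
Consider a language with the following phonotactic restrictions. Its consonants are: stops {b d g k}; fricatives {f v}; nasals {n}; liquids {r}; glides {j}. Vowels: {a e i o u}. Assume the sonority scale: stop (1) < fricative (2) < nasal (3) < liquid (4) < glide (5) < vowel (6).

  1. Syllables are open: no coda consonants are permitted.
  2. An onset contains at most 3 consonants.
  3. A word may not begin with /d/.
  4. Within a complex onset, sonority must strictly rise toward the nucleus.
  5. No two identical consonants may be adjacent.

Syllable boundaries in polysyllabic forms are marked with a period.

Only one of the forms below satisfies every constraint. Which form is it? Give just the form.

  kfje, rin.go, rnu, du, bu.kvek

kfje — σ1 onset /kfj/ (1→2→5 rises), coda /∅/ ok → well-formed
rin.go — violates constraint 1: syllable 1 coda /n/ has 1 consonant (> 0) → ill-formed
rnu — violates constraint 4: syllable 1 onset /rn/: /r/ (liquid, 4) → /n/ (nasal, 3) does not rise → ill-formed
du — violates constraint 3: word begins with /d/ → ill-formed
bu.kvek — violates constraint 1: syllable 2 coda /k/ has 1 consonant (> 0) → ill-formed

kfje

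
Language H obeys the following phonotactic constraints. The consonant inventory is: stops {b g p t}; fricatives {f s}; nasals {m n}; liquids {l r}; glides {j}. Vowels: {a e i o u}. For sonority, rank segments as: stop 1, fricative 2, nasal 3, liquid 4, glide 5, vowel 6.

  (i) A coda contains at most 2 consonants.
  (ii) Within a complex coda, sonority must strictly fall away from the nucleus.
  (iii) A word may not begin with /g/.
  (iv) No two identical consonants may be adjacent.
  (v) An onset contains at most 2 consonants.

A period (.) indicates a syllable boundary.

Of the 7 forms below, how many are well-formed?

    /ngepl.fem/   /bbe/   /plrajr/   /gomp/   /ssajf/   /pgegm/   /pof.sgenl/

/ngepl.fem/ — violates constraint (ii): syllable 1 coda /pl/: /p/ (stop, 1) → /l/ (liquid, 4) does not fall → ill-formed
/bbe/ — violates constraint (iv): adjacent identical consonants /bb/ → ill-formed
/plrajr/ — violates constraint (v): syllable 1 onset /plr/ has 3 consonants (> 2) → ill-formed
/gomp/ — violates constraint (iii): word begins with /g/ → ill-formed
/ssajf/ — violates constraint (iv): adjacent identical consonants /ss/ → ill-formed
/pgegm/ — violates constraint (ii): syllable 1 coda /gm/: /g/ (stop, 1) → /m/ (nasal, 3) does not fall → ill-formed
/pof.sgenl/ — violates constraint (ii): syllable 2 coda /nl/: /n/ (nasal, 3) → /l/ (liquid, 4) does not fall → ill-formed
No form is well-formed → 0.

0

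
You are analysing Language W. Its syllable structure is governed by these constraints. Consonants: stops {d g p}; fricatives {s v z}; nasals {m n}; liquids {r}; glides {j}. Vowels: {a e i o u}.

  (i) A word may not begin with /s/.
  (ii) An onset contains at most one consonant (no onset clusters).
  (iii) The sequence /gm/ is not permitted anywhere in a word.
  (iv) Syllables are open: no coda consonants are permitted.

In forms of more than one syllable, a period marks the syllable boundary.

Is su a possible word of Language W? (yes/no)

no

su — violates constraint (i): word begins with /s/ → phonotactically illegal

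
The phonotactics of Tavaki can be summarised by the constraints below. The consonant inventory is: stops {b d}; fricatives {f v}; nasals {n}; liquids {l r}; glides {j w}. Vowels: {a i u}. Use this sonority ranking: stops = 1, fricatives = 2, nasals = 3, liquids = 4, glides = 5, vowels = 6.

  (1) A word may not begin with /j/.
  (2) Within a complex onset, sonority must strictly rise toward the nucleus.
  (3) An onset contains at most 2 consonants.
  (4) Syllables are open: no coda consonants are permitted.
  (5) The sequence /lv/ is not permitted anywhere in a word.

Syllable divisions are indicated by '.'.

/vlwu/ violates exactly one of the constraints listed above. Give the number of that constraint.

/vlwu/: syllable 1 onset /vlw/ has 3 consonants (> 2).
This is a violation of constraint 3: "An onset contains at most 2 consonants."
The remaining constraints (1, 2, 4, 5) are satisfied.

3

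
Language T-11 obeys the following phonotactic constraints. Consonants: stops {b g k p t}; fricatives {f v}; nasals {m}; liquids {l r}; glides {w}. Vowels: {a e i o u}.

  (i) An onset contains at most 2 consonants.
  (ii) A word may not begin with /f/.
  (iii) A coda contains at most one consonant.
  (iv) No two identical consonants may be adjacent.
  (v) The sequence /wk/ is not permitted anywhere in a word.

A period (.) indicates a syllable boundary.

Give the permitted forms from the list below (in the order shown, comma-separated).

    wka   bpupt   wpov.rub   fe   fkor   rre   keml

wka — violates constraint (v): contains banned sequence /wk/ → not permitted
bpupt — violates constraint (iii): syllable 1 coda /pt/ has 2 consonants (> 1) → not permitted
wpov.rub — σ1 onset /wp/ (2C), coda /v/ ok; σ2 onset /r/, coda /b/ ok → permitted
fe — violates constraint (ii): word begins with /f/ → not permitted
fkor — violates constraint (ii): word begins with /f/ → not permitted
rre — violates constraint (iv): adjacent identical consonants /rr/ → not permitted
keml — violates constraint (iii): syllable 1 coda /ml/ has 2 consonants (> 1) → not permitted

wpov.rub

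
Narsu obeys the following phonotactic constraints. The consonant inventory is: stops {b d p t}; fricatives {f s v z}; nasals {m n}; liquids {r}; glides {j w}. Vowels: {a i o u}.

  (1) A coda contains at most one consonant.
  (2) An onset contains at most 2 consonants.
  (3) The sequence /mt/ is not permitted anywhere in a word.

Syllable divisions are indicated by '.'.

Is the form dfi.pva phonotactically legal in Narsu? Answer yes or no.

dfi.pva — σ1 onset /df/ (2C), coda /∅/ ok; σ2 onset /pv/ (2C), coda /∅/ ok → phonotactically legal

yes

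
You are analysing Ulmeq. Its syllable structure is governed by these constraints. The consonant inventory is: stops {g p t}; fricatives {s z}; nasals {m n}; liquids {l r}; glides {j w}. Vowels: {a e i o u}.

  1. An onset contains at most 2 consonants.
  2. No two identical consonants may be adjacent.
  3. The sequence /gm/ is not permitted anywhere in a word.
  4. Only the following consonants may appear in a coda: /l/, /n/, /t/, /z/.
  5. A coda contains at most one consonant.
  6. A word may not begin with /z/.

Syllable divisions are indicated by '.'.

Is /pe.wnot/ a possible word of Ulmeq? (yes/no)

/pe.wnot/ — σ1 onset /p/, coda /∅/ ok; σ2 onset /wn/ (2C), coda /t/ ok → well-formed

yes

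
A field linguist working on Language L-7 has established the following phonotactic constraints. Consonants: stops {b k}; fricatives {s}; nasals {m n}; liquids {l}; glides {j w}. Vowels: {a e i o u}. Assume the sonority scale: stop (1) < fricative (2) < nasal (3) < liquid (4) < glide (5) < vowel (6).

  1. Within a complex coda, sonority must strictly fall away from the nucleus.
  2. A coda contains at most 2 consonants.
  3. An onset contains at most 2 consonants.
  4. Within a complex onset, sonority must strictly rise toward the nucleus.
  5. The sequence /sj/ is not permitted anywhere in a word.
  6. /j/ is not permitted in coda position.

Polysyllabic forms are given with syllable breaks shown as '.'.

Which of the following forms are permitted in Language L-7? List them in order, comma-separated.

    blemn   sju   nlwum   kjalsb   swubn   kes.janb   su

su

blemn — violates constraint 1: syllable 1 coda /mn/: /m/ (nasal, 3) → /n/ (nasal, 3) does not fall → not permitted
sju — violates constraint 5: contains banned sequence /sj/ → not permitted
nlwum — violates constraint 3: syllable 1 onset /nlw/ has 3 consonants (> 2) → not permitted
kjalsb — violates constraint 2: syllable 1 coda /lsb/ has 3 consonants (> 2) → not permitted
swubn — violates constraint 1: syllable 1 coda /bn/: /b/ (stop, 1) → /n/ (nasal, 3) does not fall → not permitted
kes.janb — violates constraint 5: contains banned sequence /sj/ → not permitted
su — σ1 onset /s/, coda /∅/ ok → permitted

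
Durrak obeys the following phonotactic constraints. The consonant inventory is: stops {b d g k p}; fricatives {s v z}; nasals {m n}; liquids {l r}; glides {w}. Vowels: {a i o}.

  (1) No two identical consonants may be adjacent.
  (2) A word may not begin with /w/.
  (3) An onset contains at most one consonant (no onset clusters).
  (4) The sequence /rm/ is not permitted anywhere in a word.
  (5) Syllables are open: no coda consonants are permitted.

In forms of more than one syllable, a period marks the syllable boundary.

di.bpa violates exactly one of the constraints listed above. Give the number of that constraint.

di.bpa: syllable 2 onset /bp/ has 2 consonants (> 1).
This is a violation of constraint 3: "An onset contains at most one consonant (no onset clusters)."
The remaining constraints (1, 2, 4, 5) are satisfied.

3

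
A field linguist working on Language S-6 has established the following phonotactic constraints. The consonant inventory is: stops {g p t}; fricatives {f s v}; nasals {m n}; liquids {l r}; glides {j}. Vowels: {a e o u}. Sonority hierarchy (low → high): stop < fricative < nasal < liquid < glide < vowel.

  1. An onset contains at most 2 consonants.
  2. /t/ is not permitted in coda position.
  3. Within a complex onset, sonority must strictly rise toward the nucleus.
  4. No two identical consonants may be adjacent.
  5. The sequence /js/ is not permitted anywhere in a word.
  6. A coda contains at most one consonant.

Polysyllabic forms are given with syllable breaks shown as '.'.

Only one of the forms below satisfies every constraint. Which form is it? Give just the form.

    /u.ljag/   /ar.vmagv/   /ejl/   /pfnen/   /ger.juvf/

/u.ljag/

/u.ljag/ — σ1 onset /∅/, coda /∅/ ok; σ2 onset /lj/ (4→5 rises), coda /g/ ok → permitted
/ar.vmagv/ — violates constraint 6: syllable 2 coda /gv/ has 2 consonants (> 1) → not permitted
/ejl/ — violates constraint 6: syllable 1 coda /jl/ has 2 consonants (> 1) → not permitted
/pfnen/ — violates constraint 1: syllable 1 onset /pfn/ has 3 consonants (> 2) → not permitted
/ger.juvf/ — violates constraint 6: syllable 2 coda /vf/ has 2 consonants (> 1) → not permitted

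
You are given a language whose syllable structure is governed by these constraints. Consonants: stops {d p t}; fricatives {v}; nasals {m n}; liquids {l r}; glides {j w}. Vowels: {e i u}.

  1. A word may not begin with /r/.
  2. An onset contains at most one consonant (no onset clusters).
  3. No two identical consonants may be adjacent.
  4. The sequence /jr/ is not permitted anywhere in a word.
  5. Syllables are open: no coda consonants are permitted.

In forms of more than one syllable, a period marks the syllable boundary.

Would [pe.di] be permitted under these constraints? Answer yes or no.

[pe.di] — σ1 onset /p/, coda /∅/ ok; σ2 onset /d/, coda /∅/ ok → permitted

yes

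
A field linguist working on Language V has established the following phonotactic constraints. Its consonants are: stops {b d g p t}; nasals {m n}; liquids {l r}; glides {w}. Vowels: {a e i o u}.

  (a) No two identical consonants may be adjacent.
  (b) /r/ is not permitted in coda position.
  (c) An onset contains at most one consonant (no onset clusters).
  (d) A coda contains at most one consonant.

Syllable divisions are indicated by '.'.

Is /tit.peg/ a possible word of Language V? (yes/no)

yes

/tit.peg/ — σ1 onset /t/, coda /t/ ok; σ2 onset /p/, coda /g/ ok → permitted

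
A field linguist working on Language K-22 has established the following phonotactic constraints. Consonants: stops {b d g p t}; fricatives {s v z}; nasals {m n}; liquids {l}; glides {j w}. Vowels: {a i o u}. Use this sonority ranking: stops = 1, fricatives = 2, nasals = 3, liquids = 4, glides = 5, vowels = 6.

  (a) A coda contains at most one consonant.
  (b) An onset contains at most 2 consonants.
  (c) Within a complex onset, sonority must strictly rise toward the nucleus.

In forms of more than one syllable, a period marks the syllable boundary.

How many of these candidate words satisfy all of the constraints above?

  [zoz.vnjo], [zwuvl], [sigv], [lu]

1

[zoz.vnjo] — violates constraint (b): syllable 2 onset /vnj/ has 3 consonants (> 2) → illicit
[zwuvl] — violates constraint (a): syllable 1 coda /vl/ has 2 consonants (> 1) → illicit
[sigv] — violates constraint (a): syllable 1 coda /gv/ has 2 consonants (> 1) → illicit
[lu] — σ1 onset /l/, coda /∅/ ok → licit
Licit: [lu] → 1.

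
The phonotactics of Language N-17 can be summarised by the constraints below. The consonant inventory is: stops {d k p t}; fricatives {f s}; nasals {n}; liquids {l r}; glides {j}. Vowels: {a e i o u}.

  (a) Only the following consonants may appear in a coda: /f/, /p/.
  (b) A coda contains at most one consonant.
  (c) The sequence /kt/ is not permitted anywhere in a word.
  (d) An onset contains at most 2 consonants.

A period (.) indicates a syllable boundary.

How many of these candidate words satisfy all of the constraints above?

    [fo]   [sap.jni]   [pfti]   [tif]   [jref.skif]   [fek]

[fo] — σ1 onset /f/, coda /∅/ ok → well-formed
[sap.jni] — σ1 onset /s/, coda /p/ ok; σ2 onset /jn/ (2C), coda /∅/ ok → well-formed
[pfti] — violates constraint (d): syllable 1 onset /pft/ has 3 consonants (> 2) → ill-formed
[tif] — σ1 onset /t/, coda /f/ ok → well-formed
[jref.skif] — σ1 onset /jr/ (2C), coda /f/ ok; σ2 onset /sk/ (2C), coda /f/ ok → well-formed
[fek] — violates constraint (a): syllable 1 coda contains /k/, which is not a licensed coda consonant → ill-formed
Well-formed: [fo], [sap.jni], [tif], [jref.skif] → 4.

4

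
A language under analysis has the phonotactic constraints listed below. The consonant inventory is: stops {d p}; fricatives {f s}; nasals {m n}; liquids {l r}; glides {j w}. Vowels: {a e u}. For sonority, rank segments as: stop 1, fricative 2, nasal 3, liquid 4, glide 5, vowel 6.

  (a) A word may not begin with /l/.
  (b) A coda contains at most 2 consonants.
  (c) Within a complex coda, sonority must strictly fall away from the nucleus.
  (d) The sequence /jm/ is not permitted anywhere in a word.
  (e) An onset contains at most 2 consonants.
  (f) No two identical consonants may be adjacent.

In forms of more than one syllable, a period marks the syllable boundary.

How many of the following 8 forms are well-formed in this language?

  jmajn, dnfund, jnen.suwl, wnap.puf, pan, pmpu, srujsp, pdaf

3

jmajn — violates constraint (d): contains banned sequence /jm/ → ill-formed
dnfund — violates constraint (e): syllable 1 onset /dnf/ has 3 consonants (> 2) → ill-formed
jnen.suwl — σ1 onset /jn/ (2C), coda /n/ ok; σ2 onset /s/, coda /wl/ (5→4 falls) ok → well-formed
wnap.puf — violates constraint (f): adjacent identical consonants /pp/ → ill-formed
pan — σ1 onset /p/, coda /n/ ok → well-formed
pmpu — violates constraint (e): syllable 1 onset /pmp/ has 3 consonants (> 2) → ill-formed
srujsp — violates constraint (b): syllable 1 coda /jsp/ has 3 consonants (> 2) → ill-formed
pdaf — σ1 onset /pd/ (2C), coda /f/ ok → well-formed
Well-formed: jnen.suwl, pan, pdaf → 3.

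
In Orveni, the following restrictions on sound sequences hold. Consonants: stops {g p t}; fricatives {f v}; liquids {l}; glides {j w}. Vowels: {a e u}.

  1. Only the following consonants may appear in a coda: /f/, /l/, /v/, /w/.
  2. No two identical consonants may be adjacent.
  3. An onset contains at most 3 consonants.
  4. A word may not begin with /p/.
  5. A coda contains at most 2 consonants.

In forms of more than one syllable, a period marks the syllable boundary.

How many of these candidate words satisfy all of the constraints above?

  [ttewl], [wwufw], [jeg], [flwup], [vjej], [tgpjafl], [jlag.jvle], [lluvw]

0

[ttewl] — violates constraint 2: adjacent identical consonants /tt/ → ill-formed
[wwufw] — violates constraint 2: adjacent identical consonants /ww/ → ill-formed
[jeg] — violates constraint 1: syllable 1 coda contains /g/, which is not a licensed coda consonant → ill-formed
[flwup] — violates constraint 1: syllable 1 coda contains /p/, which is not a licensed coda consonant → ill-formed
[vjej] — violates constraint 1: syllable 1 coda contains /j/, which is not a licensed coda consonant → ill-formed
[tgpjafl] — violates constraint 3: syllable 1 onset /tgpj/ has 4 consonants (> 3) → ill-formed
[jlag.jvle] — violates constraint 1: syllable 1 coda contains /g/, which is not a licensed coda consonant → ill-formed
[lluvw] — violates constraint 2: adjacent identical consonants /ll/ → ill-formed
No form is well-formed → 0.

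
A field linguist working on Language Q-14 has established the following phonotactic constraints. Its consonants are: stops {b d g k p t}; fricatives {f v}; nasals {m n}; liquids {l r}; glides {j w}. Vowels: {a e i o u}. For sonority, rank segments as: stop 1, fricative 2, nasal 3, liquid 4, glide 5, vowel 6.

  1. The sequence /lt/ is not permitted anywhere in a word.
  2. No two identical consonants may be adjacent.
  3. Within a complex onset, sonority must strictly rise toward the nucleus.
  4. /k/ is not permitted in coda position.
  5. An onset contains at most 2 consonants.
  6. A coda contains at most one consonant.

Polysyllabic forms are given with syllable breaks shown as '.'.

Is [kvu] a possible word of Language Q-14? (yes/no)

[kvu] — σ1 onset /kv/ (1→2 rises), coda /∅/ ok → phonotactically legal

yes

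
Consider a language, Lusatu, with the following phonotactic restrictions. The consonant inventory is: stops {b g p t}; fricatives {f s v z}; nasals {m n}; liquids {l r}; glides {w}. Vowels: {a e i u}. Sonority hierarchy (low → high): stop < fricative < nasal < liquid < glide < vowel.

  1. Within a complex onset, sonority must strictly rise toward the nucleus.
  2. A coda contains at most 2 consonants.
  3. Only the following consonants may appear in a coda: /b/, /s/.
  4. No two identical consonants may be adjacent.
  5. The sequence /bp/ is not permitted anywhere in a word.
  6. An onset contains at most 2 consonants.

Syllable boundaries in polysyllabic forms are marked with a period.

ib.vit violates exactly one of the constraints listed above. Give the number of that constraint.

3

ib.vit: syllable 2 coda contains /t/, which is not a licensed coda consonant.
This is a violation of constraint 3: "Only the following consonants may appear in a coda: /b/, /s/."
The remaining constraints (1, 2, 4, 5, 6) are satisfied.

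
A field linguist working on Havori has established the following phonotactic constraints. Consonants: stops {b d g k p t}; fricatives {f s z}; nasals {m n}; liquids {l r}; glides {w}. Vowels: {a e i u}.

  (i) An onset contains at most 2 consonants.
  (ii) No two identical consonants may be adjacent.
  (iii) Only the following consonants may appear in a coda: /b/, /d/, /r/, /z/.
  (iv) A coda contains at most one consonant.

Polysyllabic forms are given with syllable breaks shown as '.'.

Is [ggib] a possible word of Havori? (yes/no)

no

[ggib] — violates constraint (ii): adjacent identical consonants /gg/ → illicit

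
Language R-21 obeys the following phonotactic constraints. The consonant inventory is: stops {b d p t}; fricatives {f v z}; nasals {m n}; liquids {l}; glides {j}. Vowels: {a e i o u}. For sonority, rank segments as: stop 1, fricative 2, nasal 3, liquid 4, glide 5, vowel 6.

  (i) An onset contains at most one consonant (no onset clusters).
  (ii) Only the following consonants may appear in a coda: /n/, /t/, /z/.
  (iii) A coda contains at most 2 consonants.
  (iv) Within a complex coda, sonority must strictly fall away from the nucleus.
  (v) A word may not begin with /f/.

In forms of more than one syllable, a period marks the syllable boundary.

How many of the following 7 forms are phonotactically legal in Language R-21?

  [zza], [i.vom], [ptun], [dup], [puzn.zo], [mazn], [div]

0

[zza] — violates constraint (i): syllable 1 onset /zz/ has 2 consonants (> 1) → phonotactically illegal
[i.vom] — violates constraint (ii): syllable 2 coda contains /m/, which is not a licensed coda consonant → phonotactically illegal
[ptun] — violates constraint (i): syllable 1 onset /pt/ has 2 consonants (> 1) → phonotactically illegal
[dup] — violates constraint (ii): syllable 1 coda contains /p/, which is not a licensed coda consonant → phonotactically illegal
[puzn.zo] — violates constraint (iv): syllable 1 coda /zn/: /z/ (fricative, 2) → /n/ (nasal, 3) does not fall → phonotactically illegal
[mazn] — violates constraint (iv): syllable 1 coda /zn/: /z/ (fricative, 2) → /n/ (nasal, 3) does not fall → phonotactically illegal
[div] — violates constraint (ii): syllable 1 coda contains /v/, which is not a licensed coda consonant → phonotactically illegal
No form is phonotactically legal → 0.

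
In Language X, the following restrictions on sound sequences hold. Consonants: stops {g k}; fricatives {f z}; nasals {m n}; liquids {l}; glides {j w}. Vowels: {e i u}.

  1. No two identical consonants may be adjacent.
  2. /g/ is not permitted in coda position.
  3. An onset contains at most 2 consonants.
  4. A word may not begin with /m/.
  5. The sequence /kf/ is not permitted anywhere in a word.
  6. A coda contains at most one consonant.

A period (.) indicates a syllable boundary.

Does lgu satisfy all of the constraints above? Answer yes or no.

lgu — σ1 onset /lg/ (2C), coda /∅/ ok → phonotactically legal

yes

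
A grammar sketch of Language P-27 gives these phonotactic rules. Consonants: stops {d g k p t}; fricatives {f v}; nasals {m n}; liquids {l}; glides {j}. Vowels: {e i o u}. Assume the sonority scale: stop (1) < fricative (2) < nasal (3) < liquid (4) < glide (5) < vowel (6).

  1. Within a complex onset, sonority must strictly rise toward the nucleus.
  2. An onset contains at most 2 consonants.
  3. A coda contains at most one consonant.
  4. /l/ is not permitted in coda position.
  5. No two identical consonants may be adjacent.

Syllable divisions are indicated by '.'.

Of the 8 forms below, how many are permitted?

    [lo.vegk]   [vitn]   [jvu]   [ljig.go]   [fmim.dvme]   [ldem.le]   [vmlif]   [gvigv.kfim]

[lo.vegk] — violates constraint 3: syllable 2 coda /gk/ has 2 consonants (> 1) → not permitted
[vitn] — violates constraint 3: syllable 1 coda /tn/ has 2 consonants (> 1) → not permitted
[jvu] — violates constraint 1: syllable 1 onset /jv/: /j/ (glide, 5) → /v/ (fricative, 2) does not rise → not permitted
[ljig.go] — violates constraint 5: adjacent identical consonants /gg/ → not permitted
[fmim.dvme] — violates constraint 2: syllable 2 onset /dvm/ has 3 consonants (> 2) → not permitted
[ldem.le] — violates constraint 1: syllable 1 onset /ld/: /l/ (liquid, 4) → /d/ (stop, 1) does not rise → not permitted
[vmlif] — violates constraint 2: syllable 1 onset /vml/ has 3 consonants (> 2) → not permitted
[gvigv.kfim] — violates constraint 3: syllable 1 coda /gv/ has 2 consonants (> 1) → not permitted
No form is permitted → 0.

0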